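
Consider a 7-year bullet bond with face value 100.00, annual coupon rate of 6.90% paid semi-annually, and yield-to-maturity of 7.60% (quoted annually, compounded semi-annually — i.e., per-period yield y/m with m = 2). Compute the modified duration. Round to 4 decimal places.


Coupon per period c = face * coupon_rate / m = 3.450000
Periods per year m = 2; per-period yield y/m = 0.038000
Number of cashflows N = 14
Cashflows (t years, CF_t, discount factor 1/(1+y/m)^(m*t), PV):
  t = 0.5000: CF_t = 3.450000, DF = 0.963391, PV = 3.323699
  t = 1.0000: CF_t = 3.450000, DF = 0.928122, PV = 3.202023
  t = 1.5000: CF_t = 3.450000, DF = 0.894145, PV = 3.084800
  t = 2.0000: CF_t = 3.450000, DF = 0.861411, PV = 2.971869
  t = 2.5000: CF_t = 3.450000, DF = 0.829876, PV = 2.863072
  t = 3.0000: CF_t = 3.450000, DF = 0.799495, PV = 2.758259
  t = 3.5000: CF_t = 3.450000, DF = 0.770227, PV = 2.657282
  t = 4.0000: CF_t = 3.450000, DF = 0.742030, PV = 2.560002
  t = 4.5000: CF_t = 3.450000, DF = 0.714865, PV = 2.466283
  t = 5.0000: CF_t = 3.450000, DF = 0.688694, PV = 2.375995
  t = 5.5000: CF_t = 3.450000, DF = 0.663482, PV = 2.289013
  t = 6.0000: CF_t = 3.450000, DF = 0.639193, PV = 2.205215
  t = 6.5000: CF_t = 3.450000, DF = 0.615793, PV = 2.124484
  t = 7.0000: CF_t = 103.450000, DF = 0.593249, PV = 61.371614
Price P = sum_t PV_t = 96.253610
First compute Macaulay numerator sum_t t * PV_t:
  t * PV_t at t = 0.5000: 1.661850
  t * PV_t at t = 1.0000: 3.202023
  t * PV_t at t = 1.5000: 4.627200
  t * PV_t at t = 2.0000: 5.943738
  t * PV_t at t = 2.5000: 7.157681
  t * PV_t at t = 3.0000: 8.274776
  t * PV_t at t = 3.5000: 9.300486
  t * PV_t at t = 4.0000: 10.240007
  t * PV_t at t = 4.5000: 11.098274
  t * PV_t at t = 5.0000: 11.879976
  t * PV_t at t = 5.5000: 12.589570
  t * PV_t at t = 6.0000: 13.231287
  t * PV_t at t = 6.5000: 13.809147
  t * PV_t at t = 7.0000: 429.601299
Macaulay duration D = 542.617314 / 96.253610 = 5.637371
Modified duration = D / (1 + y/m) = 5.637371 / (1 + 0.038000) = 5.430993

Answer: Modified duration = 5.4310


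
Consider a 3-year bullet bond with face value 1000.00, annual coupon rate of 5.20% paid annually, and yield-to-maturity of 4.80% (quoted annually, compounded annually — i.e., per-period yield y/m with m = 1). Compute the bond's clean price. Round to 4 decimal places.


Answer: Price = 1010.9339

Derivation:
Coupon per period c = face * coupon_rate / m = 52.000000
Periods per year m = 1; per-period yield y/m = 0.048000
Number of cashflows N = 3
Cashflows (t years, CF_t, discount factor 1/(1+y/m)^(m*t), PV):
  t = 1.0000: CF_t = 52.000000, DF = 0.954198, PV = 49.618321
  t = 2.0000: CF_t = 52.000000, DF = 0.910495, PV = 47.345726
  t = 3.0000: CF_t = 1052.000000, DF = 0.868793, PV = 913.969897
Price P = sum_t PV_t = 1010.933944


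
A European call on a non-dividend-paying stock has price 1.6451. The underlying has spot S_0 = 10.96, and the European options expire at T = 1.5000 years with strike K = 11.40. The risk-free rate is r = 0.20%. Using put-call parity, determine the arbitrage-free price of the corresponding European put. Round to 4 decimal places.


Answer: Put price = 2.0510

Derivation:
Put-call parity: C - P = S_0 * exp(-qT) - K * exp(-rT).
S_0 * exp(-qT) = 10.9600 * 1.00000000 = 10.96000000
K * exp(-rT) = 11.4000 * 0.99700450 = 11.36585125
P = C - S*exp(-qT) + K*exp(-rT)
P = 1.6451 - 10.96000000 + 11.36585125 = 2.0510


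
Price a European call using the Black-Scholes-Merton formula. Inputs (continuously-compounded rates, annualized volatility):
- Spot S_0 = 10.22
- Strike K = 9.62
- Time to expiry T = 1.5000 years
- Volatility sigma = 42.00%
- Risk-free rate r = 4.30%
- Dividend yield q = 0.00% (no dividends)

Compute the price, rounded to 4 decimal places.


Answer: Price = 2.6090

Derivation:
d1 = (ln(S/K) + (r - q + 0.5*sigma^2) * T) / (sigma * sqrt(T)) = 0.50020587
d2 = d1 - sigma * sqrt(T) = -0.01418698
exp(-rT) = 0.93753611; exp(-qT) = 1.00000000
C = S_0 * exp(-qT) * N(d1) - K * exp(-rT) * N(d2)
N(d1) = 0.69153494; N(d2) = 0.49434040
C = 10.2200 * 1.00000000 * 0.69153494 - 9.6200 * 0.93753611 * 0.49434040 = 2.6090


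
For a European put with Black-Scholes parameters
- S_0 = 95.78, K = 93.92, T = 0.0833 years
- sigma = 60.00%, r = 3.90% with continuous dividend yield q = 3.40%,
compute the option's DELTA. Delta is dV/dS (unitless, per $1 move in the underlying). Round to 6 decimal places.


Answer: Delta = -0.418679

Derivation:
d1 = 0.2022345129; d2 = 0.0290640767
phi(d1) = 0.3908669992; exp(-qT) = 0.9971718069; exp(-rT) = 0.9967565713
N(-d1) = 0.4198666966
Delta = -exp(-qT) * N(-d1) = -0.9971718069 * 0.4198666966 = -0.418679


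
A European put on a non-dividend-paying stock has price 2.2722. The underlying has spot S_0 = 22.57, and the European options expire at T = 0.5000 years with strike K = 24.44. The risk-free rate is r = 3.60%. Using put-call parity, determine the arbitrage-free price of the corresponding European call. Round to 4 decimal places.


Answer: Call price = 0.8382

Derivation:
Put-call parity: C - P = S_0 * exp(-qT) - K * exp(-rT).
S_0 * exp(-qT) = 22.5700 * 1.00000000 = 22.57000000
K * exp(-rT) = 24.4400 * 0.98216103 = 24.00401563
C = P + S*exp(-qT) - K*exp(-rT)
C = 2.2722 + 22.57000000 - 24.00401563 = 0.8382


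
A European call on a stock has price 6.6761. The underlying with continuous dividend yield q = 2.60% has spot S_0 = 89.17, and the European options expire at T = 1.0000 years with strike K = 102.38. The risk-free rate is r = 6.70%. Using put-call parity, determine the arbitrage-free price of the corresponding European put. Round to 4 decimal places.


Answer: Put price = 15.5399

Derivation:
Put-call parity: C - P = S_0 * exp(-qT) - K * exp(-rT).
S_0 * exp(-qT) = 89.1700 * 0.97433509 = 86.88145994
K * exp(-rT) = 102.3800 * 0.93519520 = 95.74528471
P = C - S*exp(-qT) + K*exp(-rT)
P = 6.6761 - 86.88145994 + 95.74528471 = 15.5399


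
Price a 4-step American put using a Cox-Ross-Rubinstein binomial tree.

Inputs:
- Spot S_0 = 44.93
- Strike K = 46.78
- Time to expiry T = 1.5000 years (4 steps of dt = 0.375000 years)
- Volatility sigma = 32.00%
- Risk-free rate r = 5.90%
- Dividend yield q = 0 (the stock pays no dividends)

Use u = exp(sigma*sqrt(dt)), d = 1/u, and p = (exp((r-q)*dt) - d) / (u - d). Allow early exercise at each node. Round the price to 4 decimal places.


Answer: Price = V(0,0) = 6.3877

Derivation:
dt = T/N = 0.375000
u = exp(sigma*sqrt(dt)) = 1.216477; d = 1/u = 0.822046
p = (exp((r-q)*dt) - d) / (u - d) = 0.507885
Discount per step: exp(-r*dt) = 0.978118
Stock lattice S(k, i) with i counting down-moves:
  k=0: S(0,0) = 44.9300
  k=1: S(1,0) = 54.6563; S(1,1) = 36.9345
  k=2: S(2,0) = 66.4882; S(2,1) = 44.9300; S(2,2) = 30.3619
  k=3: S(3,0) = 80.8813; S(3,1) = 54.6563; S(3,2) = 36.9345; S(3,3) = 24.9588
  k=4: S(4,0) = 98.3903; S(4,1) = 66.4882; S(4,2) = 44.9300; S(4,3) = 30.3619; S(4,4) = 20.5173
Terminal payoffs V(N, i) = max(K - S_T, 0):
  V(4,0) = 0.000000; V(4,1) = 0.000000; V(4,2) = 1.850000; V(4,3) = 16.418135; V(4,4) = 26.262688
Backward induction: V(k, i) = exp(-r*dt) * [p * V(k+1, i) + (1-p) * V(k+1, i+1)]; then take max(V_cont, immediate exercise) for American.
  V(3,0) = exp(-r*dt) * [p*0.000000 + (1-p)*0.000000] = 0.000000; exercise = 0.000000; V(3,0) = max -> 0.000000
  V(3,1) = exp(-r*dt) * [p*0.000000 + (1-p)*1.850000] = 0.890491; exercise = 0.000000; V(3,1) = max -> 0.890491
  V(3,2) = exp(-r*dt) * [p*1.850000 + (1-p)*16.418135] = 8.821841; exercise = 9.845483; V(3,2) = max -> 9.845483
  V(3,3) = exp(-r*dt) * [p*16.418135 + (1-p)*26.262688] = 20.797515; exercise = 21.821157; V(3,3) = max -> 21.821157
  V(2,0) = exp(-r*dt) * [p*0.000000 + (1-p)*0.890491] = 0.428635; exercise = 0.000000; V(2,0) = max -> 0.428635
  V(2,1) = exp(-r*dt) * [p*0.890491 + (1-p)*9.845483] = 5.181460; exercise = 1.850000; V(2,1) = max -> 5.181460
  V(2,2) = exp(-r*dt) * [p*9.845483 + (1-p)*21.821157] = 15.394494; exercise = 16.418135; V(2,2) = max -> 16.418135
  V(1,0) = exp(-r*dt) * [p*0.428635 + (1-p)*5.181460] = 2.707012; exercise = 0.000000; V(1,0) = max -> 2.707012
  V(1,1) = exp(-r*dt) * [p*5.181460 + (1-p)*16.418135] = 10.476815; exercise = 9.845483; V(1,1) = max -> 10.476815
  V(0,0) = exp(-r*dt) * [p*2.707012 + (1-p)*10.476815] = 6.387745; exercise = 1.850000; V(0,0) = max -> 6.387745


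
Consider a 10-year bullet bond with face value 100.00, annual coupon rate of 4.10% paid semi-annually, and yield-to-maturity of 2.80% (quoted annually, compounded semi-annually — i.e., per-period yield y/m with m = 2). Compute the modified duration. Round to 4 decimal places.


Answer: Modified duration = 8.2928

Derivation:
Coupon per period c = face * coupon_rate / m = 2.050000
Periods per year m = 2; per-period yield y/m = 0.014000
Number of cashflows N = 20
Cashflows (t years, CF_t, discount factor 1/(1+y/m)^(m*t), PV):
  t = 0.5000: CF_t = 2.050000, DF = 0.986193, PV = 2.021696
  t = 1.0000: CF_t = 2.050000, DF = 0.972577, PV = 1.993783
  t = 1.5000: CF_t = 2.050000, DF = 0.959149, PV = 1.966256
  t = 2.0000: CF_t = 2.050000, DF = 0.945906, PV = 1.939108
  t = 2.5000: CF_t = 2.050000, DF = 0.932847, PV = 1.912335
  t = 3.0000: CF_t = 2.050000, DF = 0.919967, PV = 1.885932
  t = 3.5000: CF_t = 2.050000, DF = 0.907265, PV = 1.859894
  t = 4.0000: CF_t = 2.050000, DF = 0.894739, PV = 1.834215
  t = 4.5000: CF_t = 2.050000, DF = 0.882386, PV = 1.808890
  t = 5.0000: CF_t = 2.050000, DF = 0.870203, PV = 1.783916
  t = 5.5000: CF_t = 2.050000, DF = 0.858188, PV = 1.759286
  t = 6.0000: CF_t = 2.050000, DF = 0.846339, PV = 1.734996
  t = 6.5000: CF_t = 2.050000, DF = 0.834654, PV = 1.711041
  t = 7.0000: CF_t = 2.050000, DF = 0.823130, PV = 1.687417
  t = 7.5000: CF_t = 2.050000, DF = 0.811766, PV = 1.664120
  t = 8.0000: CF_t = 2.050000, DF = 0.800558, PV = 1.641144
  t = 8.5000: CF_t = 2.050000, DF = 0.789505, PV = 1.618485
  t = 9.0000: CF_t = 2.050000, DF = 0.778604, PV = 1.596139
  t = 9.5000: CF_t = 2.050000, DF = 0.767854, PV = 1.574101
  t = 10.0000: CF_t = 102.050000, DF = 0.757253, PV = 77.277650
Price P = sum_t PV_t = 111.270405
First compute Macaulay numerator sum_t t * PV_t:
  t * PV_t at t = 0.5000: 1.010848
  t * PV_t at t = 1.0000: 1.993783
  t * PV_t at t = 1.5000: 2.949384
  t * PV_t at t = 2.0000: 3.878216
  t * PV_t at t = 2.5000: 4.780839
  t * PV_t at t = 3.0000: 5.657797
  t * PV_t at t = 3.5000: 6.509629
  t * PV_t at t = 4.0000: 7.336860
  t * PV_t at t = 4.5000: 8.140007
  t * PV_t at t = 5.0000: 8.919578
  t * PV_t at t = 5.5000: 9.676071
  t * PV_t at t = 6.0000: 10.409974
  t * PV_t at t = 6.5000: 11.121767
  t * PV_t at t = 7.0000: 11.811921
  t * PV_t at t = 7.5000: 12.480897
  t * PV_t at t = 8.0000: 13.129149
  t * PV_t at t = 8.5000: 13.757121
  t * PV_t at t = 9.0000: 14.365250
  t * PV_t at t = 9.5000: 14.953964
  t * PV_t at t = 10.0000: 772.776504
Macaulay duration D = 935.659558 / 111.270405 = 8.408881
Modified duration = D / (1 + y/m) = 8.408881 / (1 + 0.014000) = 8.292782


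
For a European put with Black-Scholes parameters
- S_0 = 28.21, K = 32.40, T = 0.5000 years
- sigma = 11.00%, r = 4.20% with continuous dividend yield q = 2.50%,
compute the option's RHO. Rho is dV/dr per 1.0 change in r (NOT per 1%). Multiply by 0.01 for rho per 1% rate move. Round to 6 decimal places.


Answer: Rho = -15.171185

Derivation:
d1 = -1.6322196971; d2 = -1.7100014431
phi(d1) = 0.1052929195; exp(-qT) = 0.9875778005; exp(-rT) = 0.9792189646
N(-d2) = 0.9563671969
Rho = -K*T*exp(-rT)*N(-d2) = -32.4000 * 0.5000 * 0.9792189646 * 0.9563671969 = -15.171185


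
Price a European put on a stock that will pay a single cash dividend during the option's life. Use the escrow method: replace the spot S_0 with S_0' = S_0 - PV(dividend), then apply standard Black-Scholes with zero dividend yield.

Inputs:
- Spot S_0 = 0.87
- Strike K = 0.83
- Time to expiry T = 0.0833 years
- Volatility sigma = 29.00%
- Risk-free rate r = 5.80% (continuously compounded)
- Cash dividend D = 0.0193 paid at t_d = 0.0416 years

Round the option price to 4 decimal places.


Answer: Price = 0.0173

Derivation:
PV(D) = D * exp(-r * t_d) = 0.0193 * 0.99759011 = 0.01925349
S_0' = S_0 - PV(D) = 0.8700 - 0.01925349 = 0.85074651
d1 = (ln(S_0'/K) + (r + sigma^2/2)*T) / (sigma*sqrt(T)) = 0.39454066
d2 = d1 - sigma*sqrt(T) = 0.31084162
exp(-rT) = 0.99518025
N(-d1) = 0.34659096; N(-d2) = 0.37796051
P = K * exp(-rT) * N(-d2) - S_0' * N(-d1) = 0.8300 * 0.99518025 * 0.37796051 - 0.85074651 * 0.34659096 = 0.0173


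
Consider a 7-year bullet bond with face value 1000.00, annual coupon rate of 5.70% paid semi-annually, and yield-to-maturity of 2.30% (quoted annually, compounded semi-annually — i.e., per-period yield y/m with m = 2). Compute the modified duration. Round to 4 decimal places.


Answer: Modified duration = 5.9263

Derivation:
Coupon per period c = face * coupon_rate / m = 28.500000
Periods per year m = 2; per-period yield y/m = 0.011500
Number of cashflows N = 14
Cashflows (t years, CF_t, discount factor 1/(1+y/m)^(m*t), PV):
  t = 0.5000: CF_t = 28.500000, DF = 0.988631, PV = 28.175976
  t = 1.0000: CF_t = 28.500000, DF = 0.977391, PV = 27.855636
  t = 1.5000: CF_t = 28.500000, DF = 0.966279, PV = 27.538939
  t = 2.0000: CF_t = 28.500000, DF = 0.955293, PV = 27.225841
  t = 2.5000: CF_t = 28.500000, DF = 0.944432, PV = 26.916304
  t = 3.0000: CF_t = 28.500000, DF = 0.933694, PV = 26.610286
  t = 3.5000: CF_t = 28.500000, DF = 0.923079, PV = 26.307747
  t = 4.0000: CF_t = 28.500000, DF = 0.912584, PV = 26.008647
  t = 4.5000: CF_t = 28.500000, DF = 0.902209, PV = 25.712948
  t = 5.0000: CF_t = 28.500000, DF = 0.891951, PV = 25.420611
  t = 5.5000: CF_t = 28.500000, DF = 0.881810, PV = 25.131598
  t = 6.0000: CF_t = 28.500000, DF = 0.871785, PV = 24.845870
  t = 6.5000: CF_t = 28.500000, DF = 0.861873, PV = 24.563391
  t = 7.0000: CF_t = 1028.500000, DF = 0.852075, PV = 876.358648
Price P = sum_t PV_t = 1218.672443
First compute Macaulay numerator sum_t t * PV_t:
  t * PV_t at t = 0.5000: 14.087988
  t * PV_t at t = 1.0000: 27.855636
  t * PV_t at t = 1.5000: 41.308408
  t * PV_t at t = 2.0000: 54.451683
  t * PV_t at t = 2.5000: 67.290760
  t * PV_t at t = 3.0000: 79.830857
  t * PV_t at t = 3.5000: 92.077113
  t * PV_t at t = 4.0000: 104.034589
  t * PV_t at t = 4.5000: 115.708267
  t * PV_t at t = 5.0000: 127.103056
  t * PV_t at t = 5.5000: 138.223788
  t * PV_t at t = 6.0000: 149.075222
  t * PV_t at t = 6.5000: 159.662044
  t * PV_t at t = 7.0000: 6134.510534
Macaulay duration D = 7305.219946 / 1218.672443 = 5.994408
Modified duration = D / (1 + y/m) = 5.994408 / (1 + 0.011500) = 5.926256


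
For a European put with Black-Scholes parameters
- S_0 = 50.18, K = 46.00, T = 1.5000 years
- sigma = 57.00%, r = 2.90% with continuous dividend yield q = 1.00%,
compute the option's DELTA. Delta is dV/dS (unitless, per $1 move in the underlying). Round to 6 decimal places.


Answer: Delta = -0.298946

Derivation:
d1 = 0.5144646754; d2 = -0.1836399013
phi(d1) = 0.3494916935; exp(-qT) = 0.9851119396; exp(-rT) = 0.9574325541
N(-d1) = 0.3034635757
Delta = -exp(-qT) * N(-d1) = -0.9851119396 * 0.3034635757 = -0.298946


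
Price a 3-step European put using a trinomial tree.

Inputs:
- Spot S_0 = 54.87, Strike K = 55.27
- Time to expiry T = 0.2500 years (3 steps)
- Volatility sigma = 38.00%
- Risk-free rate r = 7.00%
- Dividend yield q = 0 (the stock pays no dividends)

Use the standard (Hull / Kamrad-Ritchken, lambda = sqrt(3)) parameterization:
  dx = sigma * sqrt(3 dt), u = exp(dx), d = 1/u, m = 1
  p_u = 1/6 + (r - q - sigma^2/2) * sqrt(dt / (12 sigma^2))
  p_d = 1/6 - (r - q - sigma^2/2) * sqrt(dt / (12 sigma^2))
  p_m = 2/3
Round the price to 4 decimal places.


dt = T/N = 0.083333; dx = sigma*sqrt(3*dt) = 0.190000
u = exp(dx) = 1.209250; d = 1/u = 0.826959
p_u = 0.166184, p_m = 0.666667, p_d = 0.167149
Discount per step: exp(-r*dt) = 0.994184
Stock lattice S(k, j) with j the centered position index:
  k=0: S(0,+0) = 54.8700
  k=1: S(1,-1) = 45.3752; S(1,+0) = 54.8700; S(1,+1) = 66.3515
  k=2: S(2,-2) = 37.5235; S(2,-1) = 45.3752; S(2,+0) = 54.8700; S(2,+1) = 66.3515; S(2,+2) = 80.2356
  k=3: S(3,-3) = 31.0304; S(3,-2) = 37.5235; S(3,-1) = 45.3752; S(3,+0) = 54.8700; S(3,+1) = 66.3515; S(3,+2) = 80.2356; S(3,+3) = 97.0248
Terminal payoffs V(N, j) = max(K - S_T, 0):
  V(3,-3) = 24.239619; V(3,-2) = 17.746524; V(3,-1) = 9.894752; V(3,+0) = 0.400000; V(3,+1) = 0.000000; V(3,+2) = 0.000000; V(3,+3) = 0.000000
Backward induction: V(k, j) = exp(-r*dt) * [p_u * V(k+1, j+1) + p_m * V(k+1, j) + p_d * V(k+1, j-1)]
  V(2,-2) = exp(-r*dt) * [p_u*9.894752 + p_m*17.746524 + p_d*24.239619] = 17.425056
  V(2,-1) = exp(-r*dt) * [p_u*0.400000 + p_m*9.894752 + p_d*17.746524] = 9.573284
  V(2,+0) = exp(-r*dt) * [p_u*0.000000 + p_m*0.400000 + p_d*9.894752] = 1.909395
  V(2,+1) = exp(-r*dt) * [p_u*0.000000 + p_m*0.000000 + p_d*0.400000] = 0.066471
  V(2,+2) = exp(-r*dt) * [p_u*0.000000 + p_m*0.000000 + p_d*0.000000] = 0.000000
  V(1,-1) = exp(-r*dt) * [p_u*1.909395 + p_m*9.573284 + p_d*17.425056] = 9.556176
  V(1,+0) = exp(-r*dt) * [p_u*0.066471 + p_m*1.909395 + p_d*9.573284] = 2.867367
  V(1,+1) = exp(-r*dt) * [p_u*0.000000 + p_m*0.066471 + p_d*1.909395] = 0.361354
  V(0,+0) = exp(-r*dt) * [p_u*0.361354 + p_m*2.867367 + p_d*9.556176] = 3.548178

Answer: Price = V(0,0) = 3.5482


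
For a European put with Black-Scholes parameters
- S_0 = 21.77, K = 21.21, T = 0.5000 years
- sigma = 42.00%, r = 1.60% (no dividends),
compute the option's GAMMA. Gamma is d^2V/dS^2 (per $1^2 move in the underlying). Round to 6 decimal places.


d1 = 0.2631787688; d2 = -0.0338060793
phi(d1) = 0.3853627944; exp(-qT) = 1.0000000000; exp(-rT) = 0.9920319148
Gamma = exp(-qT) * phi(d1) / (S * sigma * sqrt(T)) = 1.0000000000 * 0.3853627944 / (21.7700 * 0.4200 * 0.7071067812) = 0.059604

Answer: Gamma = 0.059604


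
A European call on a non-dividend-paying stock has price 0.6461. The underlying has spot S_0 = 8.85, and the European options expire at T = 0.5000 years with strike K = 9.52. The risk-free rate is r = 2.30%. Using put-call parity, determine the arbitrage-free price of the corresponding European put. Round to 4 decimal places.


Put-call parity: C - P = S_0 * exp(-qT) - K * exp(-rT).
S_0 * exp(-qT) = 8.8500 * 1.00000000 = 8.85000000
K * exp(-rT) = 9.5200 * 0.98856587 = 9.41114710
P = C - S*exp(-qT) + K*exp(-rT)
P = 0.6461 - 8.85000000 + 9.41114710 = 1.2072

Answer: Put price = 1.2072


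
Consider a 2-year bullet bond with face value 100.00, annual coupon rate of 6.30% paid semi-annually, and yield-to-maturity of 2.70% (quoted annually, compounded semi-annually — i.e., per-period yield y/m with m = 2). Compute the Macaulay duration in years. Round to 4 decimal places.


Coupon per period c = face * coupon_rate / m = 3.150000
Periods per year m = 2; per-period yield y/m = 0.013500
Number of cashflows N = 4
Cashflows (t years, CF_t, discount factor 1/(1+y/m)^(m*t), PV):
  t = 0.5000: CF_t = 3.150000, DF = 0.986680, PV = 3.108041
  t = 1.0000: CF_t = 3.150000, DF = 0.973537, PV = 3.066642
  t = 1.5000: CF_t = 3.150000, DF = 0.960569, PV = 3.025794
  t = 2.0000: CF_t = 103.150000, DF = 0.947774, PV = 97.762932
Price P = sum_t PV_t = 106.963409
Macaulay numerator sum_t t * PV_t:
  t * PV_t at t = 0.5000: 1.554021
  t * PV_t at t = 1.0000: 3.066642
  t * PV_t at t = 1.5000: 4.538690
  t * PV_t at t = 2.0000: 195.525865
Macaulay duration D = (sum_t t * PV_t) / P = 204.685218 / 106.963409 = 1.913600

Answer: Macaulay duration = 1.9136 years


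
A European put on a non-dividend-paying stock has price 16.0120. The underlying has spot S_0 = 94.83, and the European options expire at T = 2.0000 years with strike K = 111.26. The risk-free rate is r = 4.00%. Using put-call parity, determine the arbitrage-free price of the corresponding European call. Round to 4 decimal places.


Answer: Call price = 8.1361

Derivation:
Put-call parity: C - P = S_0 * exp(-qT) - K * exp(-rT).
S_0 * exp(-qT) = 94.8300 * 1.00000000 = 94.83000000
K * exp(-rT) = 111.2600 * 0.92311635 = 102.70592470
C = P + S*exp(-qT) - K*exp(-rT)
C = 16.0120 + 94.83000000 - 102.70592470 = 8.1361


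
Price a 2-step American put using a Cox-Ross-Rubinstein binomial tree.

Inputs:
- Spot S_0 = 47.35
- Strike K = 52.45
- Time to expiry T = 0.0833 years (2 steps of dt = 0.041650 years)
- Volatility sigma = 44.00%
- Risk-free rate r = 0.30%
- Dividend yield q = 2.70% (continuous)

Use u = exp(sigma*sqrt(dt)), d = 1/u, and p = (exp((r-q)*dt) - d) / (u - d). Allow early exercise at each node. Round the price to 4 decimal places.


Answer: Price = V(0,0) = 6.1322

Derivation:
dt = T/N = 0.041650
u = exp(sigma*sqrt(dt)) = 1.093952; d = 1/u = 0.914117
p = (exp((r-q)*dt) - d) / (u - d) = 0.472010
Discount per step: exp(-r*dt) = 0.999875
Stock lattice S(k, i) with i counting down-moves:
  k=0: S(0,0) = 47.3500
  k=1: S(1,0) = 51.7986; S(1,1) = 43.2834
  k=2: S(2,0) = 56.6652; S(2,1) = 47.3500; S(2,2) = 39.5661
Terminal payoffs V(N, i) = max(K - S_T, 0):
  V(2,0) = 0.000000; V(2,1) = 5.100000; V(2,2) = 12.883868
Backward induction: V(k, i) = exp(-r*dt) * [p * V(k+1, i) + (1-p) * V(k+1, i+1)]; then take max(V_cont, immediate exercise) for American.
  V(1,0) = exp(-r*dt) * [p*0.000000 + (1-p)*5.100000] = 2.692411; exercise = 0.651382; V(1,0) = max -> 2.692411
  V(1,1) = exp(-r*dt) * [p*5.100000 + (1-p)*12.883868] = 9.208652; exercise = 9.166558; V(1,1) = max -> 9.208652
  V(0,0) = exp(-r*dt) * [p*2.692411 + (1-p)*9.208652] = 6.132153; exercise = 5.100000; V(0,0) = max -> 6.132153


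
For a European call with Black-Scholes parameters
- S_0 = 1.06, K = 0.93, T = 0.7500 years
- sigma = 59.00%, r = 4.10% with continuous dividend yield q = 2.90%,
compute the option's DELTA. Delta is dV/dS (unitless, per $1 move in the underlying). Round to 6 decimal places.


Answer: Delta = 0.686557

Derivation:
d1 = 0.5291603119; d2 = 0.0182053237
phi(d1) = 0.3468219126; exp(-qT) = 0.9784848257; exp(-rT) = 0.9697179723
N(d1) = 0.7016528771
Delta = exp(-qT) * N(d1) = 0.9784848257 * 0.7016528771 = 0.686557


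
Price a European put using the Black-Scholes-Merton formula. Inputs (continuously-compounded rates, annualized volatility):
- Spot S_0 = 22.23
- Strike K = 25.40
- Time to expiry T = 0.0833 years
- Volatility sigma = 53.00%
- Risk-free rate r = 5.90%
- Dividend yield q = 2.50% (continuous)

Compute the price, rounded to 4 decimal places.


Answer: Price = 3.4872

Derivation:
d1 = (ln(S/K) + (r - q + 0.5*sigma^2) * T) / (sigma * sqrt(T)) = -0.77647199
d2 = d1 - sigma * sqrt(T) = -0.92943921
exp(-rT) = 0.99509736; exp(-qT) = 0.99791967
P = K * exp(-rT) * N(-d2) - S_0 * exp(-qT) * N(-d1)
N(-d1) = 0.78126482; N(-d2) = 0.82366924
P = 25.4000 * 0.99509736 * 0.82366924 - 22.2300 * 0.99791967 * 0.78126482 = 3.4872


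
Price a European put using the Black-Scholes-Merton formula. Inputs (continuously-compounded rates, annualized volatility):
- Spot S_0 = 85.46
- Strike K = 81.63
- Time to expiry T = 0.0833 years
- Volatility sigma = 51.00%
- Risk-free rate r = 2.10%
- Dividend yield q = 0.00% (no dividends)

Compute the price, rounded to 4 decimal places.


Answer: Price = 3.1644

Derivation:
d1 = (ln(S/K) + (r - q + 0.5*sigma^2) * T) / (sigma * sqrt(T)) = 0.39698431
d2 = d1 - sigma * sqrt(T) = 0.24978944
exp(-rT) = 0.99825223; exp(-qT) = 1.00000000
P = K * exp(-rT) * N(-d2) - S_0 * exp(-qT) * N(-d1)
N(-d1) = 0.34568952; N(-d2) = 0.40137509
P = 81.6300 * 0.99825223 * 0.40137509 - 85.4600 * 1.00000000 * 0.34568952 = 3.1644


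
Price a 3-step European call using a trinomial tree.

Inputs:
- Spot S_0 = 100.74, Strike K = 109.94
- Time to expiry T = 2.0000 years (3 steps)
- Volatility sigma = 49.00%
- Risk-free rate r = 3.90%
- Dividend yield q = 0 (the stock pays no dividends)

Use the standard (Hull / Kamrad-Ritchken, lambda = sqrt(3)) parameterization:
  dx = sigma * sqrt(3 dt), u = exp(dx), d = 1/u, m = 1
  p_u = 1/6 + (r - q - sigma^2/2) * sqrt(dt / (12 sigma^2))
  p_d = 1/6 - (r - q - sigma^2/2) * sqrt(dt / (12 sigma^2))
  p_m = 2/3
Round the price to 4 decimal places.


dt = T/N = 0.666667; dx = sigma*sqrt(3*dt) = 0.692965
u = exp(dx) = 1.999635; d = 1/u = 0.500091
p_u = 0.127680, p_m = 0.666667, p_d = 0.205654
Discount per step: exp(-r*dt) = 0.974335
Stock lattice S(k, j) with j the centered position index:
  k=0: S(0,+0) = 100.7400
  k=1: S(1,-1) = 50.3792; S(1,+0) = 100.7400; S(1,+1) = 201.4432
  k=2: S(2,-2) = 25.1942; S(2,-1) = 50.3792; S(2,+0) = 100.7400; S(2,+1) = 201.4432; S(2,+2) = 402.8129
  k=3: S(3,-3) = 12.5994; S(3,-2) = 25.1942; S(3,-1) = 50.3792; S(3,+0) = 100.7400; S(3,+1) = 201.4432; S(3,+2) = 402.8129; S(3,+3) = 805.4788
Terminal payoffs V(N, j) = max(S_T - K, 0):
  V(3,-3) = 0.000000; V(3,-2) = 0.000000; V(3,-1) = 0.000000; V(3,+0) = 0.000000; V(3,+1) = 91.503226; V(3,+2) = 292.872918; V(3,+3) = 695.538795
Backward induction: V(k, j) = exp(-r*dt) * [p_u * V(k+1, j+1) + p_m * V(k+1, j) + p_d * V(k+1, j-1)]
  V(2,-2) = exp(-r*dt) * [p_u*0.000000 + p_m*0.000000 + p_d*0.000000] = 0.000000
  V(2,-1) = exp(-r*dt) * [p_u*0.000000 + p_m*0.000000 + p_d*0.000000] = 0.000000
  V(2,+0) = exp(-r*dt) * [p_u*91.503226 + p_m*0.000000 + p_d*0.000000] = 11.383249
  V(2,+1) = exp(-r*dt) * [p_u*292.872918 + p_m*91.503226 + p_d*0.000000] = 95.870719
  V(2,+2) = exp(-r*dt) * [p_u*695.538795 + p_m*292.872918 + p_d*91.503226] = 295.099500
  V(1,-1) = exp(-r*dt) * [p_u*11.383249 + p_m*0.000000 + p_d*0.000000] = 1.416107
  V(1,+0) = exp(-r*dt) * [p_u*95.870719 + p_m*11.383249 + p_d*0.000000] = 19.320642
  V(1,+1) = exp(-r*dt) * [p_u*295.099500 + p_m*95.870719 + p_d*11.383249] = 101.265572
  V(0,+0) = exp(-r*dt) * [p_u*101.265572 + p_m*19.320642 + p_d*1.416107] = 25.431317

Answer: Price = V(0,0) = 25.4313


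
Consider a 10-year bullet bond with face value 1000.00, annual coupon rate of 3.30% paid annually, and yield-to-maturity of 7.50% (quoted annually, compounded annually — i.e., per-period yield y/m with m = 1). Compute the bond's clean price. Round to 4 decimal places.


Answer: Price = 711.7086

Derivation:
Coupon per period c = face * coupon_rate / m = 33.000000
Periods per year m = 1; per-period yield y/m = 0.075000
Number of cashflows N = 10
Cashflows (t years, CF_t, discount factor 1/(1+y/m)^(m*t), PV):
  t = 1.0000: CF_t = 33.000000, DF = 0.930233, PV = 30.697674
  t = 2.0000: CF_t = 33.000000, DF = 0.865333, PV = 28.555976
  t = 3.0000: CF_t = 33.000000, DF = 0.804961, PV = 26.563699
  t = 4.0000: CF_t = 33.000000, DF = 0.748801, PV = 24.710417
  t = 5.0000: CF_t = 33.000000, DF = 0.696559, PV = 22.986435
  t = 6.0000: CF_t = 33.000000, DF = 0.647962, PV = 21.382730
  t = 7.0000: CF_t = 33.000000, DF = 0.602755, PV = 19.890912
  t = 8.0000: CF_t = 33.000000, DF = 0.560702, PV = 18.503174
  t = 9.0000: CF_t = 33.000000, DF = 0.521583, PV = 17.212255
  t = 10.0000: CF_t = 1033.000000, DF = 0.485194, PV = 501.205328
Price P = sum_t PV_t = 711.708600


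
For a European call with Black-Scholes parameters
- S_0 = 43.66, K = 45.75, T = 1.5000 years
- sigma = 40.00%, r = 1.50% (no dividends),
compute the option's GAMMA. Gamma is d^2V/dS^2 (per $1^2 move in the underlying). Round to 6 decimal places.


Answer: Gamma = 0.018299

Derivation:
d1 = 0.1954295985; d2 = -0.2944683500
phi(d1) = 0.3913962139; exp(-qT) = 1.0000000000; exp(-rT) = 0.9777512372
Gamma = exp(-qT) * phi(d1) / (S * sigma * sqrt(T)) = 1.0000000000 * 0.3913962139 / (43.6600 * 0.4000 * 1.2247448714) = 0.018299


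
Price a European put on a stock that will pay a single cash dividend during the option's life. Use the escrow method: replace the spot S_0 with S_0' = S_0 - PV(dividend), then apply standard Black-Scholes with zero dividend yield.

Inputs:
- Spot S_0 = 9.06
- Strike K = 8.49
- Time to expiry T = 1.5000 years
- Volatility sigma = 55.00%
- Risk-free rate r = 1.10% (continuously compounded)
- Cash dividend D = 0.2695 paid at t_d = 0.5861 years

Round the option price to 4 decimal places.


PV(D) = D * exp(-r * t_d) = 0.2695 * 0.99357364 = 0.26776810
S_0' = S_0 - PV(D) = 9.0600 - 0.26776810 = 8.79223190
d1 = (ln(S_0'/K) + (r + sigma^2/2)*T) / (sigma*sqrt(T)) = 0.41322832
d2 = d1 - sigma*sqrt(T) = -0.26038136
exp(-rT) = 0.98363538
N(-d1) = 0.33971967; N(-d2) = 0.60271519
P = K * exp(-rT) * N(-d2) - S_0' * N(-d1) = 8.4900 * 0.98363538 * 0.60271519 - 8.79223190 * 0.33971967 = 2.0464

Answer: Price = 2.0464


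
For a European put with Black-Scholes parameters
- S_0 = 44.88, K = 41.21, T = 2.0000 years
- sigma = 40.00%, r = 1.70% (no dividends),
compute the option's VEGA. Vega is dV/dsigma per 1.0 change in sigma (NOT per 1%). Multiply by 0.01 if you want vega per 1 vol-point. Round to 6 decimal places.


Answer: Vega = 22.414973

Derivation:
d1 = 0.4937573138; d2 = -0.0719281112
phi(d1) = 0.3531590787; exp(-qT) = 1.0000000000; exp(-rT) = 0.9665715046
Vega = S * exp(-qT) * phi(d1) * sqrt(T) = 44.8800 * 1.0000000000 * 0.3531590787 * 1.4142135624 = 22.414973


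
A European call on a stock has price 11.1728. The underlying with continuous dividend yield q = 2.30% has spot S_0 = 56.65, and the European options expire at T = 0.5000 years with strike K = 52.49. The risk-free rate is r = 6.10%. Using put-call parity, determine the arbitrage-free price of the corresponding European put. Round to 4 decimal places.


Put-call parity: C - P = S_0 * exp(-qT) - K * exp(-rT).
S_0 * exp(-qT) = 56.6500 * 0.98856587 = 56.00225666
K * exp(-rT) = 52.4900 * 0.96996043 = 50.91322308
P = C - S*exp(-qT) + K*exp(-rT)
P = 11.1728 - 56.00225666 + 50.91322308 = 6.0838

Answer: Put price = 6.0838


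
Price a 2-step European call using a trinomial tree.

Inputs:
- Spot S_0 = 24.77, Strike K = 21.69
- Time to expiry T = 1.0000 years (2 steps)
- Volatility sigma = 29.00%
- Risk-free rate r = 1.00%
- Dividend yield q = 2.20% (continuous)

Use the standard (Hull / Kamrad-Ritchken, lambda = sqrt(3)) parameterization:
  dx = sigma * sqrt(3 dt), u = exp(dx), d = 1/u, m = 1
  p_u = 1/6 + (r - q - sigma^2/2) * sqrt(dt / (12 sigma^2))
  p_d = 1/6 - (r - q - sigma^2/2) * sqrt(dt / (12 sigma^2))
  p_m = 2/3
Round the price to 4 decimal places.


dt = T/N = 0.500000; dx = sigma*sqrt(3*dt) = 0.355176
u = exp(dx) = 1.426432; d = 1/u = 0.701050
p_u = 0.128622, p_m = 0.666667, p_d = 0.204711
Discount per step: exp(-r*dt) = 0.995012
Stock lattice S(k, j) with j the centered position index:
  k=0: S(0,+0) = 24.7700
  k=1: S(1,-1) = 17.3650; S(1,+0) = 24.7700; S(1,+1) = 35.3327
  k=2: S(2,-2) = 12.1737; S(2,-1) = 17.3650; S(2,+0) = 24.7700; S(2,+1) = 35.3327; S(2,+2) = 50.3997
Terminal payoffs V(N, j) = max(S_T - K, 0):
  V(2,-2) = 0.000000; V(2,-1) = 0.000000; V(2,+0) = 3.080000; V(2,+1) = 13.642713; V(2,+2) = 28.709702
Backward induction: V(k, j) = exp(-r*dt) * [p_u * V(k+1, j+1) + p_m * V(k+1, j) + p_d * V(k+1, j-1)]
  V(1,-1) = exp(-r*dt) * [p_u*3.080000 + p_m*0.000000 + p_d*0.000000] = 0.394180
  V(1,+0) = exp(-r*dt) * [p_u*13.642713 + p_m*3.080000 + p_d*0.000000] = 3.789096
  V(1,+1) = exp(-r*dt) * [p_u*28.709702 + p_m*13.642713 + p_d*3.080000] = 13.351432
  V(0,+0) = exp(-r*dt) * [p_u*13.351432 + p_m*3.789096 + p_d*0.394180] = 4.302480

Answer: Price = V(0,0) = 4.3025


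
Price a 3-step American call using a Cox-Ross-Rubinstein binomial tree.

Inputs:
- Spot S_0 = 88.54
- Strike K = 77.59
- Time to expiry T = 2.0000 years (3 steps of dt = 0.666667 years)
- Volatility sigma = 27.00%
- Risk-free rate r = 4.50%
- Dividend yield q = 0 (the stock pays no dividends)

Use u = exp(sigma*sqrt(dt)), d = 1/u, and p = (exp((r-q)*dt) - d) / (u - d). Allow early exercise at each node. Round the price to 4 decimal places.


dt = T/N = 0.666667
u = exp(sigma*sqrt(dt)) = 1.246643; d = 1/u = 0.802154
p = (exp((r-q)*dt) - d) / (u - d) = 0.513625
Discount per step: exp(-r*dt) = 0.970446
Stock lattice S(k, i) with i counting down-moves:
  k=0: S(0,0) = 88.5400
  k=1: S(1,0) = 110.3777; S(1,1) = 71.0228
  k=2: S(2,0) = 137.6016; S(2,1) = 88.5400; S(2,2) = 56.9712
  k=3: S(3,0) = 171.5400; S(3,1) = 110.3777; S(3,2) = 71.0228; S(3,3) = 45.6997
Terminal payoffs V(N, i) = max(S_T - K, 0):
  V(3,0) = 93.950031; V(3,1) = 32.787742; V(3,2) = 0.000000; V(3,3) = 0.000000
Backward induction: V(k, i) = exp(-r*dt) * [p * V(k+1, i) + (1-p) * V(k+1, i+1)]; then take max(V_cont, immediate exercise) for American.
  V(2,0) = exp(-r*dt) * [p*93.950031 + (1-p)*32.787742] = 62.304735; exercise = 60.011604; V(2,0) = max -> 62.304735
  V(2,1) = exp(-r*dt) * [p*32.787742 + (1-p)*0.000000] = 16.342875; exercise = 10.950000; V(2,1) = max -> 16.342875
  V(2,2) = exp(-r*dt) * [p*0.000000 + (1-p)*0.000000] = 0.000000; exercise = 0.000000; V(2,2) = max -> 0.000000
  V(1,0) = exp(-r*dt) * [p*62.304735 + (1-p)*16.342875] = 38.769314; exercise = 32.787742; V(1,0) = max -> 38.769314
  V(1,1) = exp(-r*dt) * [p*16.342875 + (1-p)*0.000000] = 8.146019; exercise = 0.000000; V(1,1) = max -> 8.146019
  V(0,0) = exp(-r*dt) * [p*38.769314 + (1-p)*8.146019] = 23.169286; exercise = 10.950000; V(0,0) = max -> 23.169286

Answer: Price = V(0,0) = 23.1693


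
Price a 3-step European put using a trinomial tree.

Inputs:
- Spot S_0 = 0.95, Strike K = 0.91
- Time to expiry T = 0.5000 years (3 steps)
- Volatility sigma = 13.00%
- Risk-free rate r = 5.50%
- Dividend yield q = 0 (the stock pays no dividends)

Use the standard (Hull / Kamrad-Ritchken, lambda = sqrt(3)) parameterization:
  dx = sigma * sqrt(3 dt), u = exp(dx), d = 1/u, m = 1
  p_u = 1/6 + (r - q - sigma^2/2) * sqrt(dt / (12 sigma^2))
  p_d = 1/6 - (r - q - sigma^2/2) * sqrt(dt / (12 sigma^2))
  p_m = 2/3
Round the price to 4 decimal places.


dt = T/N = 0.166667; dx = sigma*sqrt(3*dt) = 0.091924
u = exp(dx) = 1.096281; d = 1/u = 0.912175
p_u = 0.208866, p_m = 0.666667, p_d = 0.124467
Discount per step: exp(-r*dt) = 0.990875
Stock lattice S(k, j) with j the centered position index:
  k=0: S(0,+0) = 0.9500
  k=1: S(1,-1) = 0.8666; S(1,+0) = 0.9500; S(1,+1) = 1.0415
  k=2: S(2,-2) = 0.7905; S(2,-1) = 0.8666; S(2,+0) = 0.9500; S(2,+1) = 1.0415; S(2,+2) = 1.1417
  k=3: S(3,-3) = 0.7210; S(3,-2) = 0.7905; S(3,-1) = 0.8666; S(3,+0) = 0.9500; S(3,+1) = 1.0415; S(3,+2) = 1.1417; S(3,+3) = 1.2517
Terminal payoffs V(N, j) = max(K - S_T, 0):
  V(3,-3) = 0.188963; V(3,-2) = 0.119541; V(3,-1) = 0.043434; V(3,+0) = 0.000000; V(3,+1) = 0.000000; V(3,+2) = 0.000000; V(3,+3) = 0.000000
Backward induction: V(k, j) = exp(-r*dt) * [p_u * V(k+1, j+1) + p_m * V(k+1, j) + p_d * V(k+1, j-1)]
  V(2,-2) = exp(-r*dt) * [p_u*0.043434 + p_m*0.119541 + p_d*0.188963] = 0.111261
  V(2,-1) = exp(-r*dt) * [p_u*0.000000 + p_m*0.043434 + p_d*0.119541] = 0.043435
  V(2,+0) = exp(-r*dt) * [p_u*0.000000 + p_m*0.000000 + p_d*0.043434] = 0.005357
  V(2,+1) = exp(-r*dt) * [p_u*0.000000 + p_m*0.000000 + p_d*0.000000] = 0.000000
  V(2,+2) = exp(-r*dt) * [p_u*0.000000 + p_m*0.000000 + p_d*0.000000] = 0.000000
  V(1,-1) = exp(-r*dt) * [p_u*0.005357 + p_m*0.043435 + p_d*0.111261] = 0.043523
  V(1,+0) = exp(-r*dt) * [p_u*0.000000 + p_m*0.005357 + p_d*0.043435] = 0.008895
  V(1,+1) = exp(-r*dt) * [p_u*0.000000 + p_m*0.000000 + p_d*0.005357] = 0.000661
  V(0,+0) = exp(-r*dt) * [p_u*0.000661 + p_m*0.008895 + p_d*0.043523] = 0.011381

Answer: Price = V(0,0) = 0.0114


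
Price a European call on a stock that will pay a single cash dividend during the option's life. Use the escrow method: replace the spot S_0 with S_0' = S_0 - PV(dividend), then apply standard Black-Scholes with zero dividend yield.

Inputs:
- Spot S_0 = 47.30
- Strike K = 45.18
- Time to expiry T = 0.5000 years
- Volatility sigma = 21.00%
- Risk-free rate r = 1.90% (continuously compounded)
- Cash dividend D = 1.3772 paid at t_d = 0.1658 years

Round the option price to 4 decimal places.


Answer: Price = 3.3113

Derivation:
PV(D) = D * exp(-r * t_d) = 1.3772 * 0.99685476 = 1.37286837
S_0' = S_0 - PV(D) = 47.3000 - 1.37286837 = 45.92713163
d1 = (ln(S_0'/K) + (r + sigma^2/2)*T) / (sigma*sqrt(T)) = 0.24867622
d2 = d1 - sigma*sqrt(T) = 0.10018379
exp(-rT) = 0.99054498
N(d1) = 0.59819438; N(d2) = 0.53990079
C = S_0' * N(d1) - K * exp(-rT) * N(d2) = 45.92713163 * 0.59819438 - 45.1800 * 0.99054498 * 0.53990079 = 3.3113


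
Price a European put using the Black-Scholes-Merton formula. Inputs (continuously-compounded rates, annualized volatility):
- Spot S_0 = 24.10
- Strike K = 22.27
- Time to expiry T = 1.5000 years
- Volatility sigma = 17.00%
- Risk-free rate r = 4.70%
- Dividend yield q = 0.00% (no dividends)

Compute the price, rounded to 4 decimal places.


d1 = (ln(S/K) + (r - q + 0.5*sigma^2) * T) / (sigma * sqrt(T)) = 0.82200245
d2 = d1 - sigma * sqrt(T) = 0.61379583
exp(-rT) = 0.93192774; exp(-qT) = 1.00000000
P = K * exp(-rT) * N(-d2) - S_0 * exp(-qT) * N(-d1)
N(-d1) = 0.20553775; N(-d2) = 0.26967513
P = 22.2700 * 0.93192774 * 0.26967513 - 24.1000 * 1.00000000 * 0.20553775 = 0.6434

Answer: Price = 0.6434


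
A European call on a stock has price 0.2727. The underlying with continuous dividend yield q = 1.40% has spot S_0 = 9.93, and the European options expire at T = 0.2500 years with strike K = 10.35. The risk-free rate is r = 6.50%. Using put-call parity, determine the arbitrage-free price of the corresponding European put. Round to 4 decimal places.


Answer: Put price = 0.5606

Derivation:
Put-call parity: C - P = S_0 * exp(-qT) - K * exp(-rT).
S_0 * exp(-qT) = 9.9300 * 0.99650612 = 9.89530575
K * exp(-rT) = 10.3500 * 0.98388132 = 10.18317165
P = C - S*exp(-qT) + K*exp(-rT)
P = 0.2727 - 9.89530575 + 10.18317165 = 0.5606


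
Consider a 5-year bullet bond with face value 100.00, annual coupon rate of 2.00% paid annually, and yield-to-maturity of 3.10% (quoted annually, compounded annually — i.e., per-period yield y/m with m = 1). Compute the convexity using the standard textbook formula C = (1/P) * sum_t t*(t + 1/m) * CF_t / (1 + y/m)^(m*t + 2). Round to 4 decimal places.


Answer: Convexity = 26.7370

Derivation:
Coupon per period c = face * coupon_rate / m = 2.000000
Periods per year m = 1; per-period yield y/m = 0.031000
Number of cashflows N = 5
Cashflows (t years, CF_t, discount factor 1/(1+y/m)^(m*t), PV):
  t = 1.0000: CF_t = 2.000000, DF = 0.969932, PV = 1.939864
  t = 2.0000: CF_t = 2.000000, DF = 0.940768, PV = 1.881537
  t = 3.0000: CF_t = 2.000000, DF = 0.912481, PV = 1.824963
  t = 4.0000: CF_t = 2.000000, DF = 0.885045, PV = 1.770090
  t = 5.0000: CF_t = 102.000000, DF = 0.858434, PV = 87.560220
Price P = sum_t PV_t = 94.976674
Convexity numerator sum_t t*(t + 1/m) * CF_t / (1+y/m)^(m*t + 2):
  t = 1.0000: term = 3.649925
  t = 2.0000: term = 10.620540
  t = 3.0000: term = 20.602405
  t = 4.0000: term = 33.304890
  t = 5.0000: term = 2471.216355
Convexity = (1/P) * sum = 2539.394114 / 94.976674 = 26.737029


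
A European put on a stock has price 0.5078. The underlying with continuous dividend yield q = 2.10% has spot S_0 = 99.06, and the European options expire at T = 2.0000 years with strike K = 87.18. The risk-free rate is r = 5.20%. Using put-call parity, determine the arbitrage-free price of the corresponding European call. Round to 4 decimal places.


Answer: Call price = 16.9246

Derivation:
Put-call parity: C - P = S_0 * exp(-qT) - K * exp(-rT).
S_0 * exp(-qT) = 99.0600 * 0.95886978 = 94.98564046
K * exp(-rT) = 87.1800 * 0.90122530 = 78.56882143
C = P + S*exp(-qT) - K*exp(-rT)
C = 0.5078 + 94.98564046 - 78.56882143 = 16.9246


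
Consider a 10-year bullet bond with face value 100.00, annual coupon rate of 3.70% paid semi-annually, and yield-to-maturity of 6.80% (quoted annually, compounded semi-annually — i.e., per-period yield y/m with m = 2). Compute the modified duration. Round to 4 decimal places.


Coupon per period c = face * coupon_rate / m = 1.850000
Periods per year m = 2; per-period yield y/m = 0.034000
Number of cashflows N = 20
Cashflows (t years, CF_t, discount factor 1/(1+y/m)^(m*t), PV):
  t = 0.5000: CF_t = 1.850000, DF = 0.967118, PV = 1.789168
  t = 1.0000: CF_t = 1.850000, DF = 0.935317, PV = 1.730337
  t = 1.5000: CF_t = 1.850000, DF = 0.904562, PV = 1.673440
  t = 2.0000: CF_t = 1.850000, DF = 0.874818, PV = 1.618414
  t = 2.5000: CF_t = 1.850000, DF = 0.846052, PV = 1.565197
  t = 3.0000: CF_t = 1.850000, DF = 0.818233, PV = 1.513730
  t = 3.5000: CF_t = 1.850000, DF = 0.791327, PV = 1.463956
  t = 4.0000: CF_t = 1.850000, DF = 0.765307, PV = 1.415818
  t = 4.5000: CF_t = 1.850000, DF = 0.740142, PV = 1.369263
  t = 5.0000: CF_t = 1.850000, DF = 0.715805, PV = 1.324239
  t = 5.5000: CF_t = 1.850000, DF = 0.692268, PV = 1.280695
  t = 6.0000: CF_t = 1.850000, DF = 0.669505, PV = 1.238583
  t = 6.5000: CF_t = 1.850000, DF = 0.647490, PV = 1.197856
  t = 7.0000: CF_t = 1.850000, DF = 0.626199, PV = 1.158468
  t = 7.5000: CF_t = 1.850000, DF = 0.605608, PV = 1.120376
  t = 8.0000: CF_t = 1.850000, DF = 0.585695, PV = 1.083535
  t = 8.5000: CF_t = 1.850000, DF = 0.566436, PV = 1.047907
  t = 9.0000: CF_t = 1.850000, DF = 0.547810, PV = 1.013449
  t = 9.5000: CF_t = 1.850000, DF = 0.529797, PV = 0.980125
  t = 10.0000: CF_t = 101.850000, DF = 0.512377, PV = 52.185549
Price P = sum_t PV_t = 77.770106
First compute Macaulay numerator sum_t t * PV_t:
  t * PV_t at t = 0.5000: 0.894584
  t * PV_t at t = 1.0000: 1.730337
  t * PV_t at t = 1.5000: 2.510160
  t * PV_t at t = 2.0000: 3.236828
  t * PV_t at t = 2.5000: 3.912993
  t * PV_t at t = 3.0000: 4.541191
  t * PV_t at t = 3.5000: 5.123845
  t * PV_t at t = 4.0000: 5.663272
  t * PV_t at t = 4.5000: 6.161684
  t * PV_t at t = 5.0000: 6.621194
  t * PV_t at t = 5.5000: 7.043824
  t * PV_t at t = 6.0000: 7.431501
  t * PV_t at t = 6.5000: 7.786066
  t * PV_t at t = 7.0000: 8.109279
  t * PV_t at t = 7.5000: 8.402817
  t * PV_t at t = 8.0000: 8.668283
  t * PV_t at t = 8.5000: 8.907206
  t * PV_t at t = 9.0000: 9.121044
  t * PV_t at t = 9.5000: 9.311188
  t * PV_t at t = 10.0000: 521.855492
Macaulay duration D = 637.032786 / 77.770106 = 8.191229
Modified duration = D / (1 + y/m) = 8.191229 / (1 + 0.034000) = 7.921885

Answer: Modified duration = 7.9219
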